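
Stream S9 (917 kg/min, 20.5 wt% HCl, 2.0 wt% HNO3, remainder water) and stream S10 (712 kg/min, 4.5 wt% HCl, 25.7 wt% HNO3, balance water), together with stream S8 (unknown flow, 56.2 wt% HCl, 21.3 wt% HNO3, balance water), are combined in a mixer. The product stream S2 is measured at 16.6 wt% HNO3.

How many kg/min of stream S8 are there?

Let S8 be the unknown flow. Total out = 1629 + S8.
HNO3 balance: 201.32 + 0.213·S8 = 0.166·(1629 + S8)
(0.213 − 0.166)·S8 = 0.166×1629 − 201.32 = 69.09
S8 = 69.09 / 0.047 = 1470 kg/min

1470 kg/min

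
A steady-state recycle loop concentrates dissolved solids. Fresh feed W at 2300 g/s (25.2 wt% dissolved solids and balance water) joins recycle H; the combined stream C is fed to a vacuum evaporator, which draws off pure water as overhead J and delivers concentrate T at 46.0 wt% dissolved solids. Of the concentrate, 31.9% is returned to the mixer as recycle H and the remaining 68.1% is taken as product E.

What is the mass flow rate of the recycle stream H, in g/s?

Overall dissolved solids balance (none leaves overhead): dissolved solids in fresh feed = dissolved solids in product, i.e. 2300×0.252 = (1−0.319)·T·0.460.
T = 579.6/(0.460×0.681) = 1850.2 g/s.
Recycle H = 0.319×1850.2 = 590.22 g/s.

590.2 g/s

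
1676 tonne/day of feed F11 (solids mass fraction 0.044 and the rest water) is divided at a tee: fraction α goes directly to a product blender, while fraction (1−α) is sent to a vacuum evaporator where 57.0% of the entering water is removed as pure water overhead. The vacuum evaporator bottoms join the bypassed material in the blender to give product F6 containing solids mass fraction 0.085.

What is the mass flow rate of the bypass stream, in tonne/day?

192.4 tonne/day

All 1676×0.044 = 73.744 tonne/day of solids reaches F6, so F6 = 73.744/0.085 = 867.58 tonne/day and vapour = 808.42 tonne/day.
The evaporator receives (1−α)·1676 of feed at 0.956 water and removes 0.570 of that water:
0.570×0.956×(1−α)×1676 = 808.42
(1−α) = 808.42/913.29 = 0.8852;  α = 0.1148.
Bypass flow = 0.1148×1676 = 192.44 tonne/day.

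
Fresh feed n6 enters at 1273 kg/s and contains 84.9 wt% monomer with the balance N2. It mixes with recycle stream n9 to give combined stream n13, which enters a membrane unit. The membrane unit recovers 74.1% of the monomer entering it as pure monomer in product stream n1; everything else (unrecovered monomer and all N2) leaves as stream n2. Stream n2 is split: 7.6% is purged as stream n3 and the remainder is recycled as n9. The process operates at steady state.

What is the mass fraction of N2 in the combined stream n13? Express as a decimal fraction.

0.640

N2 enters only via n6 and leaves only via the purge: 1273×0.151 = 0.076×(N2 in n2), and the membrane unit passes all N2, so N2 in n13 = N2 in n2 = 2529.2 kg/s.
monomer in n13: m_A = 1273×0.849 + (1−0.076)·(1−0.741)·m_A, so m_A = 1080.8/0.7607 = 1420.8 kg/s.
n13 = 1420.8 + 2529.2 = 3950 kg/s.
N2 fraction in n13 = 2529.2/3950 = 0.640.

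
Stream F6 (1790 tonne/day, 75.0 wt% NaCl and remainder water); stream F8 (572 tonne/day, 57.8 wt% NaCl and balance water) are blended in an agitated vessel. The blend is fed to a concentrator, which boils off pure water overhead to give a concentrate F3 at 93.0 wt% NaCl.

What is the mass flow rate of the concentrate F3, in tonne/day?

NaCl entering = 1790×0.750 + 572×0.578 = 1673.1 tonne/day.
All NaCl reports to F3, so F3 = 1673.1/0.930 = 1799 tonne/day.

1799 tonne/day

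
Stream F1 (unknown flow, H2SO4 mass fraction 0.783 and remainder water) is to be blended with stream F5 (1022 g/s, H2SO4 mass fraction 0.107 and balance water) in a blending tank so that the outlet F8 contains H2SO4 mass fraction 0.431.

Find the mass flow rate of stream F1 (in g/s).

Let F1 be the unknown flow. Total out = 1022 + F1.
H2SO4 balance: 109.35 + 0.783·F1 = 0.431·(1022 + F1)
(0.783 − 0.431)·F1 = 0.431×1022 − 109.35 = 331.13
F1 = 331.13 / 0.352 = 940.7 g/s

940.7 g/s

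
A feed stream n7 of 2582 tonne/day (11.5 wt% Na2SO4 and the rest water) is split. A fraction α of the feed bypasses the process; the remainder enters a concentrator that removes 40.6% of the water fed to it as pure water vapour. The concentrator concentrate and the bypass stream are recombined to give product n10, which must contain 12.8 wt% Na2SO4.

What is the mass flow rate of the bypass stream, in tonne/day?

1852 tonne/day

All 2582×0.115 = 296.93 tonne/day of Na2SO4 reaches n10, so n10 = 296.93/0.128 = 2319.8 tonne/day and vapour = 262.23 tonne/day.
The evaporator receives (1−α)·2582 of feed at 0.885 water and removes 0.406 of that water:
0.406×0.885×(1−α)×2582 = 262.23
(1−α) = 262.23/927.74 = 0.2827;  α = 0.7173.
Bypass flow = 0.7173×2582 = 1852.2 tonne/day.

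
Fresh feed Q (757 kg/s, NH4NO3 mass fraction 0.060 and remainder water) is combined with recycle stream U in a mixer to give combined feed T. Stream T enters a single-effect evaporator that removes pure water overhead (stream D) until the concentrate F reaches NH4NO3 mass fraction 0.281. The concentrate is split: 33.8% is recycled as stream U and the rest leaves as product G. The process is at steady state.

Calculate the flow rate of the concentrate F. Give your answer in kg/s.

244.2 kg/s

Overall NH4NO3 balance (none leaves overhead): NH4NO3 in fresh feed = NH4NO3 in product, i.e. 757×0.060 = (1−0.338)·F·0.281.
F = 45.42/(0.281×0.662) = 244.16 kg/s.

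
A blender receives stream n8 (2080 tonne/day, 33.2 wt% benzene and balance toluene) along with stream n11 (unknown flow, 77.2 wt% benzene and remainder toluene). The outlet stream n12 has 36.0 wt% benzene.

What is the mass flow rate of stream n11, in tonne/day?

141.4 tonne/day

Let n11 be the unknown flow. Total out = 2080 + n11.
benzene balance: 690.56 + 0.772·n11 = 0.360·(2080 + n11)
(0.772 − 0.360)·n11 = 0.360×2080 − 690.56 = 58.24
n11 = 58.24 / 0.412 = 141.36 tonne/day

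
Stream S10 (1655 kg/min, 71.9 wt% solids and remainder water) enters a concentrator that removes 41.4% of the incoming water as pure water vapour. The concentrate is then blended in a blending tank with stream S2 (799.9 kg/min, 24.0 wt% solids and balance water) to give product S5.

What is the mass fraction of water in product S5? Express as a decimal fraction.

Vapour removed = 0.414×0.281×1655 = 192.53 kg/min; concentrate = 1462.5 kg/min.
water reaching the mixer = 272.52 (from concentrate) + 799.9×0.760 = 880.45 kg/min.
Product flow = 1462.5 + 799.9 = 2262.4 kg/min; water fraction = 0.3892.

0.3892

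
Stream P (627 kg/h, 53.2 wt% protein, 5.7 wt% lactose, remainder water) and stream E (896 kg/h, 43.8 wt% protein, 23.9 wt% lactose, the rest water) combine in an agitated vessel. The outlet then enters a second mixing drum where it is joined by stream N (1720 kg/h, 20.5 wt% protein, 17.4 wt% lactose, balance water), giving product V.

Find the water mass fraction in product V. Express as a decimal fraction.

Overall, product flow = 3243 kg/h.
water in = 627×0.411 + 896×0.323 + 1720×0.621 = 1615.2 kg/h.
water fraction in V = 0.498.

0.498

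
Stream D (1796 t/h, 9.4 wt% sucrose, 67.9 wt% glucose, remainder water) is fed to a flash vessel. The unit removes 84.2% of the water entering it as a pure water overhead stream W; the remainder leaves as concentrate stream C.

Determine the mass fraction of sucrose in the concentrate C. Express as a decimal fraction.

sucrose is not removed: 1796×0.094 = 168.82 t/h of sucrose enters C.
water entering = 1796×0.227 = 407.69 t/h; overhead removed = 0.842×407.69 = 343.28 t/h.
Concentrate = 1796 − 343.28 = 1452.7 t/h.
Mass fraction = 168.82/1452.7 = 0.116.

0.116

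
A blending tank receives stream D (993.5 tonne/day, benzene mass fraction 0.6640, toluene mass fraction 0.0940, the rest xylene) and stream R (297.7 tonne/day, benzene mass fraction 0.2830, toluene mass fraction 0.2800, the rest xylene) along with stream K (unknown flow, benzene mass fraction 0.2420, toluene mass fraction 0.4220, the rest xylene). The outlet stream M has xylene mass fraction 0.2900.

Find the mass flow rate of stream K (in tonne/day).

85.35 tonne/day

Let K be the unknown flow. Total out = 1291.2 + K.
xylene balance: 370.52 + 0.336·K = 0.290·(1291.2 + K)
(0.336 − 0.290)·K = 0.290×1291.2 − 370.52 = 3.9261
K = 3.9261 / 0.046 = 85.35 tonne/day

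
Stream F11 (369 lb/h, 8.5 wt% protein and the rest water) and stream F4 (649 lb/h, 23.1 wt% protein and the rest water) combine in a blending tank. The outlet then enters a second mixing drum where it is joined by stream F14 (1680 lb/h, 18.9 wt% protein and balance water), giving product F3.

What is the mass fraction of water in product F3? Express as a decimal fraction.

0.8151

Overall, product flow = 2698 lb/h.
water in = 369×0.915 + 649×0.769 + 1680×0.811 = 2199.2 lb/h.
water fraction in F3 = 0.8151.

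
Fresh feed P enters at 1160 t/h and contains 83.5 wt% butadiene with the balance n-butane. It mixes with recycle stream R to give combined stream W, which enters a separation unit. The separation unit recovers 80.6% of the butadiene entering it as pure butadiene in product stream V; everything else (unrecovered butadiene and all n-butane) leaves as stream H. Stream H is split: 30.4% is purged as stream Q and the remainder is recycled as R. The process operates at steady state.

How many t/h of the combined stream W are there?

n-butane enters only via P and leaves only via the purge: 1160×0.165 = 0.304×(n-butane in H), and the separation unit passes all n-butane, so n-butane in W = n-butane in H = 629.61 t/h.
butadiene in W: m_A = 1160×0.835 + (1−0.304)·(1−0.806)·m_A, so m_A = 968.6/0.8650 = 1119.8 t/h.
W = 1119.8 + 629.61 = 1749.4 t/h.

1749 t/h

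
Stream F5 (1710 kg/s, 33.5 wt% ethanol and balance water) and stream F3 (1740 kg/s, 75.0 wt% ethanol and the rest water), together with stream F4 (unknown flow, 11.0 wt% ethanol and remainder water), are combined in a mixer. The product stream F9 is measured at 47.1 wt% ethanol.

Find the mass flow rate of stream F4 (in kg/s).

700.6 kg/s

Let F4 be the unknown flow. Total out = 3450 + F4.
ethanol balance: 1877.8 + 0.110·F4 = 0.471·(3450 + F4)
(0.110 − 0.471)·F4 = 0.471×3450 − 1877.8 = -252.9
F4 = -252.9 / -0.361 = 700.55 kg/s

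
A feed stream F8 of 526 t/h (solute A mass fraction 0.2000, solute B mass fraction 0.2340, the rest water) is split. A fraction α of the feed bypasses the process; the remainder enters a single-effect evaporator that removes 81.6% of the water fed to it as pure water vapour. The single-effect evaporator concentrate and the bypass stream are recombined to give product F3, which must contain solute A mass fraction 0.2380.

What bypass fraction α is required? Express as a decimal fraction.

All 526×0.200 = 105.2 t/h of solute A reaches F3, so F3 = 105.2/0.238 = 442.02 t/h and vapour = 83.983 t/h.
The evaporator receives (1−α)·526 of feed at 0.566 water and removes 0.816 of that water:
0.816×0.566×(1−α)×526 = 83.983
(1−α) = 83.983/242.94 = 0.3457;  α = 0.6543.

0.654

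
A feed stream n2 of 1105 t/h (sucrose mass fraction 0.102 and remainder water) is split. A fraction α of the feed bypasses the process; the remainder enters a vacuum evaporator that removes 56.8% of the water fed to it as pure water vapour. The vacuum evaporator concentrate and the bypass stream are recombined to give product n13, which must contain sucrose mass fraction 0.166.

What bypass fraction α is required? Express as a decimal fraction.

All 1105×0.102 = 112.71 t/h of sucrose reaches n13, so n13 = 112.71/0.166 = 678.98 t/h and vapour = 426.02 t/h.
The evaporator receives (1−α)·1105 of feed at 0.898 water and removes 0.568 of that water:
0.568×0.898×(1−α)×1105 = 426.02
(1−α) = 426.02/563.62 = 0.7559;  α = 0.2441.

0.244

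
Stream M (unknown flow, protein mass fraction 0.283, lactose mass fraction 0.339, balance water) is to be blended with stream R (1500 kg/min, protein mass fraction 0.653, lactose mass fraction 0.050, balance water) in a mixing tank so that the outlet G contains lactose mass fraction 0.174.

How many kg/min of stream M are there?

Let M be the unknown flow. Total out = 1500 + M.
lactose balance: 75 + 0.339·M = 0.174·(1500 + M)
(0.339 − 0.174)·M = 0.174×1500 − 75 = 186
M = 186 / 0.165 = 1127.3 kg/min

1127 kg/min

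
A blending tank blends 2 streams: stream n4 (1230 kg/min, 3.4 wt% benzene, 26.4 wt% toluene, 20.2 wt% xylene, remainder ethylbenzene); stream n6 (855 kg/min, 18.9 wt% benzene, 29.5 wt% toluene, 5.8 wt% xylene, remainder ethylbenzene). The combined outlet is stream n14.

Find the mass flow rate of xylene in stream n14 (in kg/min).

xylene out = xylene in = 1230×0.202 + 855×0.058 = 298.05 kg/min.

298.1 kg/min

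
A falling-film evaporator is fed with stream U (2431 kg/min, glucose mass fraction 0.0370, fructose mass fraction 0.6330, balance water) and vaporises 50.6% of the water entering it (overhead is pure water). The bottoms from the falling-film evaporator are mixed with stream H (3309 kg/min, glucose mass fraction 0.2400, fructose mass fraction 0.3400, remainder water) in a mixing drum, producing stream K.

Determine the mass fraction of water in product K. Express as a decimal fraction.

Vapour removed = 0.506×0.330×2431 = 405.93 kg/min; concentrate = 2025.1 kg/min.
water reaching the mixer = 396.3 (from concentrate) + 3309×0.420 = 1786.1 kg/min.
Product flow = 2025.1 + 3309 = 5334.1 kg/min; water fraction = 0.3348.

0.3348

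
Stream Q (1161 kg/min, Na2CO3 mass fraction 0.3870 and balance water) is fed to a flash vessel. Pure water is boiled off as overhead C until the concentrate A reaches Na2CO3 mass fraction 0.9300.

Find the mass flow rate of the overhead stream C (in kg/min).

Na2CO3 is conserved: 1161×0.387 = 449.31 kg/min all reports to the concentrate.
Concentrate = 449.31/(target fraction) = 483.13 kg/min.
Overhead = 1161 − 483.13 = 677.87 kg/min.

677.9 kg/min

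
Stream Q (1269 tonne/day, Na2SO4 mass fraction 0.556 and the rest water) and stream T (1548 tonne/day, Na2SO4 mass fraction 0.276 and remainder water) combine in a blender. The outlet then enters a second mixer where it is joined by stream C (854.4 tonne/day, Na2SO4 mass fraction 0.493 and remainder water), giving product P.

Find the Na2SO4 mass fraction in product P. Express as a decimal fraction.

0.423

Overall, product flow = 3671.4 tonne/day.
Na2SO4 in = 1269×0.556 + 1548×0.276 + 854.4×0.493 = 1554 tonne/day.
Na2SO4 fraction in P = 0.423.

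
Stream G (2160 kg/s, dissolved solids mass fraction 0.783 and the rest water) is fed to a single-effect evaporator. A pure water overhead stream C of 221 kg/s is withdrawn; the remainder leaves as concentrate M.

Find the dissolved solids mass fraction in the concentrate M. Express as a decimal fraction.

0.872

dissolved solids is not removed: 2160×0.783 = 1691.3 kg/s of dissolved solids enters M.
Concentrate = 2160 − 221 = 1939 kg/s.
Mass fraction = 1691.3/1939 = 0.872.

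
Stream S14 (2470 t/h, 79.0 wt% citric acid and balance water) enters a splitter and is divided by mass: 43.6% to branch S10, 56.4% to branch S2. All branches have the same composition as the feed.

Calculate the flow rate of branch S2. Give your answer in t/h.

1393 t/h

Branch S2 flow = 0.564×2470 = 1393.1 t/h.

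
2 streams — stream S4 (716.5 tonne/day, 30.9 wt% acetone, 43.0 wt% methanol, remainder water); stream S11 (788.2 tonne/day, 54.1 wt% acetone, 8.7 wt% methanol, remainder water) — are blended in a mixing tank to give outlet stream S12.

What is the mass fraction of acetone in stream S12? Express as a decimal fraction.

0.4305

Total flow out = 716.5 + 788.2 = 1504.7 tonne/day.
acetone in = 716.5×0.309 + 788.2×0.541 = 647.81 tonne/day.
acetone mass fraction in S12 = 647.81/1504.7 = 0.4305.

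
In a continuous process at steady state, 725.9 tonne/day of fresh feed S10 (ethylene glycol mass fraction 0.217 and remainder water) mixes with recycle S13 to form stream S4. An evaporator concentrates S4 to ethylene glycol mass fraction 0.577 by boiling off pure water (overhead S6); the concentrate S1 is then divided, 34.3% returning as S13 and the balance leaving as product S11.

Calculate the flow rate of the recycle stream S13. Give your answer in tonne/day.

Overall ethylene glycol balance (none leaves overhead): ethylene glycol in fresh feed = ethylene glycol in product, i.e. 725.9×0.217 = (1−0.343)·S1·0.577.
S1 = 157.52/(0.577×0.657) = 415.52 tonne/day.
Recycle S13 = 0.343×415.52 = 142.52 tonne/day.

142.5 tonne/day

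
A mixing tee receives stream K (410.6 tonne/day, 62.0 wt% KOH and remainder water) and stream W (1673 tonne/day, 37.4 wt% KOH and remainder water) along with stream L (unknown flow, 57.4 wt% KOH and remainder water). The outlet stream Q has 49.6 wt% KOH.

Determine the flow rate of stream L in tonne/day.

1964 tonne/day

Let L be the unknown flow. Total out = 2083.6 + L.
KOH balance: 880.27 + 0.574·L = 0.496·(2083.6 + L)
(0.574 − 0.496)·L = 0.496×2083.6 − 880.27 = 153.19
L = 153.19 / 0.078 = 1964 tonne/day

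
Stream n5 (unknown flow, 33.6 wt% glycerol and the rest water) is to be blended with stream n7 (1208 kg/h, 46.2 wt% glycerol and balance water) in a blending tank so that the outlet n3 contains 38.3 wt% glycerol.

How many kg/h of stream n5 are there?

2030 kg/h

Let n5 be the unknown flow. Total out = 1208 + n5.
glycerol balance: 558.1 + 0.336·n5 = 0.383·(1208 + n5)
(0.336 − 0.383)·n5 = 0.383×1208 − 558.1 = -95.432
n5 = -95.432 / -0.047 = 2030.5 kg/h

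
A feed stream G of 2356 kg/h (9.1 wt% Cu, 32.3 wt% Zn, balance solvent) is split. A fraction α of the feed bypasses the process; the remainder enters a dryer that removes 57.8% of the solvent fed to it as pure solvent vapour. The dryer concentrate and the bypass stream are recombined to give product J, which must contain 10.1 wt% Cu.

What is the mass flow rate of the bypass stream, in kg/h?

1667 kg/h

All 2356×0.091 = 214.4 kg/h of Cu reaches J, so J = 214.4/0.101 = 2122.7 kg/h and vapour = 233.27 kg/h.
The evaporator receives (1−α)·2356 of feed at 0.586 solvent and removes 0.578 of that solvent:
0.578×0.586×(1−α)×2356 = 233.27
(1−α) = 233.27/798 = 0.2923;  α = 0.7077.
Bypass flow = 0.7077×2356 = 1667.3 kg/h.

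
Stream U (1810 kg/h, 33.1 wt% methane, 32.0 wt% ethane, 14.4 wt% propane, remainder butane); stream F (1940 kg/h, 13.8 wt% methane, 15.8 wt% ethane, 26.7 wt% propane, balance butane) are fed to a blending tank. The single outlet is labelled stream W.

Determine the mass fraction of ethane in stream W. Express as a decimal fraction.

0.236

Total flow out = 1810 + 1940 = 3750 kg/h.
ethane in = 1810×0.320 + 1940×0.158 = 885.72 kg/h.
ethane mass fraction in W = 885.72/3750 = 0.236.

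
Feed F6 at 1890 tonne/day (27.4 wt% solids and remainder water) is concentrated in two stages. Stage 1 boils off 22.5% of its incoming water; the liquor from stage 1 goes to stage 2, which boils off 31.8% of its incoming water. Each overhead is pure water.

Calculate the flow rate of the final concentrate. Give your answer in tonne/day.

1243 tonne/day

water in feed = 1890×0.726 = 1372.1 tonne/day.
After stage 1: water left = (1−0.225)×1372.1 = 1063.4; stream total = 1581.3 tonne/day.
After stage 2: water left = (1−0.318)×1063.4 = 725.24; final concentrate = 1243.1 tonne/day.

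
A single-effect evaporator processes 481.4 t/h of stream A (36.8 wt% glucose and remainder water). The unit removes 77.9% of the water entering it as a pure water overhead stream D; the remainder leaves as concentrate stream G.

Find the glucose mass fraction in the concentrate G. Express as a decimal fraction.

glucose is not removed: 481.4×0.368 = 177.16 t/h of glucose enters G.
water entering = 481.4×0.632 = 304.24 t/h; overhead removed = 0.779×304.24 = 237.01 t/h.
Concentrate = 481.4 − 237.01 = 244.39 t/h.
Mass fraction = 177.16/244.39 = 0.725.

0.725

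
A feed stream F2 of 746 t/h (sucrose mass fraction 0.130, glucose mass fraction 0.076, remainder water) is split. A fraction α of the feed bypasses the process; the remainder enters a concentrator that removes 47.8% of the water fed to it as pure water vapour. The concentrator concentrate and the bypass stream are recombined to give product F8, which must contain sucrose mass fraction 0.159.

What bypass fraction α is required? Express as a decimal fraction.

All 746×0.130 = 96.98 t/h of sucrose reaches F8, so F8 = 96.98/0.159 = 609.94 t/h and vapour = 136.06 t/h.
The evaporator receives (1−α)·746 of feed at 0.794 water and removes 0.478 of that water:
0.478×0.794×(1−α)×746 = 136.06
(1−α) = 136.06/283.13 = 0.4806;  α = 0.5194.

0.519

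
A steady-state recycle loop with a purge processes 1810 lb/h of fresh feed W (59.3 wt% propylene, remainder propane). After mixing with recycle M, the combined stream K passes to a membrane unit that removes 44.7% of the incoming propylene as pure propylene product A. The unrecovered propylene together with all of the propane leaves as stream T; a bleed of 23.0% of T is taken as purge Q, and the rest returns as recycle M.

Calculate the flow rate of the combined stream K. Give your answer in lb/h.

propane enters only via W and leaves only via the purge: 1810×0.407 = 0.230×(propane in T), and the membrane unit passes all propane, so propane in K = propane in T = 3202.9 lb/h.
propylene in K: m_A = 1810×0.593 + (1−0.230)·(1−0.447)·m_A, so m_A = 1073.3/0.5742 = 1869.3 lb/h.
K = 1869.3 + 3202.9 = 5072.2 lb/h.

5072 lb/h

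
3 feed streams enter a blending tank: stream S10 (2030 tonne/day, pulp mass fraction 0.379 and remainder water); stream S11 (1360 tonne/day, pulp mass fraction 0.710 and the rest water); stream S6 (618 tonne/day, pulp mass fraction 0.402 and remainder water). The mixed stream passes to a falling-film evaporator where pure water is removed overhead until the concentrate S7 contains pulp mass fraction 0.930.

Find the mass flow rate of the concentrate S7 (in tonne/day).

pulp entering = 2030×0.379 + 1360×0.710 + 618×0.402 = 1983.4 tonne/day.
All pulp reports to S7, so S7 = 1983.4/0.930 = 2132.7 tonne/day.

2133 tonne/day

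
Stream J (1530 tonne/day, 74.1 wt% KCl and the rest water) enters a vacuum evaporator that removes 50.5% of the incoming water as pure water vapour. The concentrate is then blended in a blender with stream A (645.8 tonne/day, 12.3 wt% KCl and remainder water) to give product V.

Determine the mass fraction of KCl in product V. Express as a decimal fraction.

0.6140

Vapour removed = 0.505×0.259×1530 = 200.12 tonne/day; concentrate = 1329.9 tonne/day.
KCl reaching the mixer = 1133.7 (from concentrate) + 645.8×0.123 = 1213.2 tonne/day.
Product flow = 1329.9 + 645.8 = 1975.7 tonne/day; KCl fraction = 0.6140.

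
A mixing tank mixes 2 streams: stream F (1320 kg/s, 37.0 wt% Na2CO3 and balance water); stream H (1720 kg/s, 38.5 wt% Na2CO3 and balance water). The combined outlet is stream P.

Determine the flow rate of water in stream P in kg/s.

1889 kg/s

water out = water in = 1320×0.630 + 1720×0.615 = 1889.4 kg/s.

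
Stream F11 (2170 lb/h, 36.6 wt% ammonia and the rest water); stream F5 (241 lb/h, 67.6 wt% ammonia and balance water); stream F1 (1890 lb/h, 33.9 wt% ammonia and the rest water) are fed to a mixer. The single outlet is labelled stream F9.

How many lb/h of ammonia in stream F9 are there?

1598 lb/h

ammonia out = ammonia in = 2170×0.366 + 241×0.676 + 1890×0.339 = 1597.8 lb/h.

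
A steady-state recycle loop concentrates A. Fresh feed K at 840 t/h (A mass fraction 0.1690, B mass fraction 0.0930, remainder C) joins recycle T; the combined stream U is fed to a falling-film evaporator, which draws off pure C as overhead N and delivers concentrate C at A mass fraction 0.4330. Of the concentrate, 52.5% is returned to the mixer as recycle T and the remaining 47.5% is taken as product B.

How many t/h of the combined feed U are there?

Overall A balance (none leaves overhead): A in fresh feed = A in product, i.e. 840×0.169 = (1−0.525)·C·0.433.
C = 141.96/(0.433×0.475) = 690.22 t/h.
Recycle T = 0.525×690.22 = 362.36 t/h.
Combined feed U = 840 + 362.36 = 1202.4 t/h.

1202 t/h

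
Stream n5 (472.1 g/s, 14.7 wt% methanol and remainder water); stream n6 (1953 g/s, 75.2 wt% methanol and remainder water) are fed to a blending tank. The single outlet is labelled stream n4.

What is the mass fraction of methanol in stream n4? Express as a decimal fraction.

0.634

Total flow out = 472.1 + 1953 = 2425.1 g/s.
methanol in = 472.1×0.147 + 1953×0.752 = 1538.1 g/s.
methanol mass fraction in n4 = 1538.1/2425.1 = 0.634.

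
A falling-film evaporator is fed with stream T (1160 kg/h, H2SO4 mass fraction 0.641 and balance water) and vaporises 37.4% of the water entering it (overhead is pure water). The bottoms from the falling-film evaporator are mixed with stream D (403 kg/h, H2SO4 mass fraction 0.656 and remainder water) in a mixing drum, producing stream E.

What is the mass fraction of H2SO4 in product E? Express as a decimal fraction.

Vapour removed = 0.374×0.359×1160 = 155.75 kg/h; concentrate = 1004.3 kg/h.
H2SO4 reaching the mixer = 743.56 (from concentrate) + 403×0.656 = 1007.9 kg/h.
Product flow = 1004.3 + 403 = 1407.3 kg/h; H2SO4 fraction = 0.716.

0.716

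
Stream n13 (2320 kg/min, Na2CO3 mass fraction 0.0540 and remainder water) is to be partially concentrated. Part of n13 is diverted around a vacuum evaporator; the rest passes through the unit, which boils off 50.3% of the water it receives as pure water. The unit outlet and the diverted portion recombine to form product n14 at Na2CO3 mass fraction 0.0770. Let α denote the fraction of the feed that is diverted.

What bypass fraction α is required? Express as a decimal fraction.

0.372

All 2320×0.054 = 125.28 kg/min of Na2CO3 reaches n14, so n14 = 125.28/0.077 = 1627 kg/min and vapour = 692.99 kg/min.
The evaporator receives (1−α)·2320 of feed at 0.946 water and removes 0.503 of that water:
0.503×0.946×(1−α)×2320 = 692.99
(1−α) = 692.99/1103.9 = 0.6277;  α = 0.3723.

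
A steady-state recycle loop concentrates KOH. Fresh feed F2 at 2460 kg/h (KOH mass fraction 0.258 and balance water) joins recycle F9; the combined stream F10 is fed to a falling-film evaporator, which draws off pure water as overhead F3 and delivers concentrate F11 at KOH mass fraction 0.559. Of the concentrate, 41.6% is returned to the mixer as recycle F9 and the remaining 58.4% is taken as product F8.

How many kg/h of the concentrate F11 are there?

1944 kg/h

Overall KOH balance (none leaves overhead): KOH in fresh feed = KOH in product, i.e. 2460×0.258 = (1−0.416)·F11·0.559.
F11 = 634.68/(0.559×0.584) = 1944.2 kg/h.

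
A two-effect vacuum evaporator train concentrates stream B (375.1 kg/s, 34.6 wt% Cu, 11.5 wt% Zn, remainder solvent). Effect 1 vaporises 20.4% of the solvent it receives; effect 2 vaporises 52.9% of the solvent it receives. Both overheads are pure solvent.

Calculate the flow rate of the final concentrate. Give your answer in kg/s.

248.7 kg/s

solvent in feed = 375.1×0.539 = 202.18 kg/s.
After stage 1: solvent left = (1−0.204)×202.18 = 160.93; stream total = 333.86 kg/s.
After stage 2: solvent left = (1−0.529)×160.93 = 75.8; final concentrate = 248.72 kg/s.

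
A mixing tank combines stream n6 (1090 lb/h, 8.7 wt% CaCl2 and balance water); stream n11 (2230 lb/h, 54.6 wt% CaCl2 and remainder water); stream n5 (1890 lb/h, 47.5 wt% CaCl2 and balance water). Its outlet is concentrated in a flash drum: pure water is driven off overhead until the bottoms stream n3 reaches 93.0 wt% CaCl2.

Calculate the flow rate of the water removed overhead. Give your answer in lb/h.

2833 lb/h

CaCl2 entering = 1090×0.087 + 2230×0.546 + 1890×0.475 = 2210.2 lb/h.
All CaCl2 reports to n3, so n3 = 2210.2/0.930 = 2376.5 lb/h.
Total feed = 5210 lb/h; overhead = 5210 − 2376.5 = 2833.5 lb/h.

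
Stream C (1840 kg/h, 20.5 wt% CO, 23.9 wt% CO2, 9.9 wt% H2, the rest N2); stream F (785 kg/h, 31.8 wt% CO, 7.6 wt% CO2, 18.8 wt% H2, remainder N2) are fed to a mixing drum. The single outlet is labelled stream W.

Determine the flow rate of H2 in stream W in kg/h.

329.7 kg/h

H2 out = H2 in = 1840×0.099 + 785×0.188 = 329.74 kg/h.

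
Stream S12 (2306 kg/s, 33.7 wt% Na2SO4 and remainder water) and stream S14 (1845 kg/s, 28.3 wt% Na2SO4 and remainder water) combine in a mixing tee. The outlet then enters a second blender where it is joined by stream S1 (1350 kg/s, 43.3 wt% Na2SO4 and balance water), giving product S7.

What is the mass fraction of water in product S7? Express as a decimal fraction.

Overall, product flow = 5501 kg/s.
water in = 2306×0.663 + 1845×0.717 + 1350×0.567 = 3617.2 kg/s.
water fraction in S7 = 0.658.

0.658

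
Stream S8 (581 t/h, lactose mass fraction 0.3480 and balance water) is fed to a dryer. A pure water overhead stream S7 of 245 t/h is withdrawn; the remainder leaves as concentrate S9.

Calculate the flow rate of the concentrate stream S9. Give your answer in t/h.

Concentrate = 581 − 245 = 336 t/h.

336 t/h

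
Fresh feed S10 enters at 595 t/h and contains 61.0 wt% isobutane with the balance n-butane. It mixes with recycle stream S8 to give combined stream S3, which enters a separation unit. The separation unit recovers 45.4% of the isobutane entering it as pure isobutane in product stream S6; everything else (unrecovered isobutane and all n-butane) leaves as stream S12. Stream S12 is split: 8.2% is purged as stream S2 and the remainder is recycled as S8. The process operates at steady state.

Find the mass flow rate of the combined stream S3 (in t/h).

n-butane enters only via S10 and leaves only via the purge: 595×0.390 = 0.082×(n-butane in S12), and the separation unit passes all n-butane, so n-butane in S3 = n-butane in S12 = 2829.9 t/h.
isobutane in S3: m_A = 595×0.610 + (1−0.082)·(1−0.454)·m_A, so m_A = 362.95/0.4988 = 727.69 t/h.
S3 = 727.69 + 2829.9 = 3557.6 t/h.

3558 t/h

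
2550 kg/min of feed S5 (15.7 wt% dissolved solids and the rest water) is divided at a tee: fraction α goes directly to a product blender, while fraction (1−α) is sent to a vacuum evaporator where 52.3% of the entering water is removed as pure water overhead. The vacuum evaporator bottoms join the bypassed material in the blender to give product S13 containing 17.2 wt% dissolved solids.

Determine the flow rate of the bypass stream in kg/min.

2046 kg/min

All 2550×0.157 = 400.35 kg/min of dissolved solids reaches S13, so S13 = 400.35/0.172 = 2327.6 kg/min and vapour = 222.38 kg/min.
The evaporator receives (1−α)·2550 of feed at 0.843 water and removes 0.523 of that water:
0.523×0.843×(1−α)×2550 = 222.38
(1−α) = 222.38/1124.3 = 0.1978;  α = 0.8022.
Bypass flow = 0.8022×2550 = 2045.6 kg/min.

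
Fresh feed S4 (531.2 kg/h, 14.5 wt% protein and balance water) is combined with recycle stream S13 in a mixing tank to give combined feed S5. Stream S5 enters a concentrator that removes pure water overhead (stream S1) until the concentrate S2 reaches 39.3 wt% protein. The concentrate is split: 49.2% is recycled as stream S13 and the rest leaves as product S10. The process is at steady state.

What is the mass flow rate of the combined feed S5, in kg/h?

Overall protein balance (none leaves overhead): protein in fresh feed = protein in product, i.e. 531.2×0.145 = (1−0.492)·S2·0.393.
S2 = 77.024/(0.393×0.508) = 385.81 kg/h.
Recycle S13 = 0.492×385.81 = 189.82 kg/h.
Combined feed S5 = 531.2 + 189.82 = 721.02 kg/h.

721 kg/h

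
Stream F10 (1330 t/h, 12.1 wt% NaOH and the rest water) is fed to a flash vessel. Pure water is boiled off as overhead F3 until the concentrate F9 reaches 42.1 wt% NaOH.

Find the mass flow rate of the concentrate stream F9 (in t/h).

NaOH is conserved: 1330×0.121 = 160.93 t/h all reports to the concentrate.
Concentrate = 160.93/(target fraction) = 382.26 t/h.

382.3 t/h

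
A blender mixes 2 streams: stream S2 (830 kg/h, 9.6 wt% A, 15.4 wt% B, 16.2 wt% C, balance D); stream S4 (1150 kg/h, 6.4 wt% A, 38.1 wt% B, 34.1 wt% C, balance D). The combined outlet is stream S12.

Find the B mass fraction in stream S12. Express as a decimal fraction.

Total flow out = 830 + 1150 = 1980 kg/h.
B in = 830×0.154 + 1150×0.381 = 565.97 kg/h.
B mass fraction in S12 = 565.97/1980 = 0.286.

0.286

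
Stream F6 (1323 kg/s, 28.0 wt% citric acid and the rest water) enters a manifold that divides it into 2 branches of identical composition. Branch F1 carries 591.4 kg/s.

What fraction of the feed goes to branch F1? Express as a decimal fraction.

Fraction to F1 = 591.4/1323 = 0.4470.

0.447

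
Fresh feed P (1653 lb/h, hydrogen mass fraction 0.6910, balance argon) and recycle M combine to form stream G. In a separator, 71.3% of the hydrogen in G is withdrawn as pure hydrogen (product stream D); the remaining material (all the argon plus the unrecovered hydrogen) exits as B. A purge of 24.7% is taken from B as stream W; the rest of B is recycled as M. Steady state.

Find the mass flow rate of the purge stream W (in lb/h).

argon enters only via P and leaves only via the purge: 1653×0.309 = 0.247×(argon in B), and the separator passes all argon, so argon in G = argon in B = 2067.9 lb/h.
hydrogen in G: m_A = 1653×0.691 + (1−0.247)·(1−0.713)·m_A, so m_A = 1142.2/0.7839 = 1457.1 lb/h.
B = (1−0.713)×1457.1 + 2067.9 = 2486.1 lb/h.
Purge W = 0.247×2486.1 = 614.07 lb/h.

614.1 lb/h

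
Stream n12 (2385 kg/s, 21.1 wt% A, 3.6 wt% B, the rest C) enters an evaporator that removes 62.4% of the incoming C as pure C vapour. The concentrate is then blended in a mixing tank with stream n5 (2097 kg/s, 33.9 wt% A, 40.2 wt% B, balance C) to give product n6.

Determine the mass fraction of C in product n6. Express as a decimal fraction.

0.362

Vapour removed = 0.624×0.753×2385 = 1120.6 kg/s; concentrate = 1264.4 kg/s.
C reaching the mixer = 675.26 (from concentrate) + 2097×0.259 = 1218.4 kg/s.
Product flow = 1264.4 + 2097 = 3361.4 kg/s; C fraction = 0.362.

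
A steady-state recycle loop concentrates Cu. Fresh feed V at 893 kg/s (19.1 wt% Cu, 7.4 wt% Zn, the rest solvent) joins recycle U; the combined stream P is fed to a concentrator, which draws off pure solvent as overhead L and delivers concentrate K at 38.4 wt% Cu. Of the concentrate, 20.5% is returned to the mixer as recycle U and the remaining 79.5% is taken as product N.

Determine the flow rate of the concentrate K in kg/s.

558.7 kg/s

Overall Cu balance (none leaves overhead): Cu in fresh feed = Cu in product, i.e. 893×0.191 = (1−0.205)·K·0.384.
K = 170.56/(0.384×0.795) = 558.71 kg/s.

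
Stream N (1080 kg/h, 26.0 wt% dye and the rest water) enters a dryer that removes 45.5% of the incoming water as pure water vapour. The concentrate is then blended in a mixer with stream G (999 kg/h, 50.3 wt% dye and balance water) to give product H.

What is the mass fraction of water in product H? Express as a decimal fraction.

Vapour removed = 0.455×0.740×1080 = 363.64 kg/h; concentrate = 716.36 kg/h.
water reaching the mixer = 435.56 (from concentrate) + 999×0.497 = 932.07 kg/h.
Product flow = 716.36 + 999 = 1715.4 kg/h; water fraction = 0.543.

0.543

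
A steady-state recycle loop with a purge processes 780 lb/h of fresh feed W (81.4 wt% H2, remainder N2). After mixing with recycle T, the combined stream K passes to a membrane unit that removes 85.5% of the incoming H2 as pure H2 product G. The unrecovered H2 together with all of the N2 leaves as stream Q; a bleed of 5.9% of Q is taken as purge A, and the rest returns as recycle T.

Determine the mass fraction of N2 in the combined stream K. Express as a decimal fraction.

0.770

N2 enters only via W and leaves only via the purge: 780×0.186 = 0.059×(N2 in Q), and the membrane unit passes all N2, so N2 in K = N2 in Q = 2459 lb/h.
H2 in K: m_A = 780×0.814 + (1−0.059)·(1−0.855)·m_A, so m_A = 634.92/0.8636 = 735.24 lb/h.
K = 735.24 + 2459 = 3194.2 lb/h.
N2 fraction in K = 2459/3194.2 = 0.770.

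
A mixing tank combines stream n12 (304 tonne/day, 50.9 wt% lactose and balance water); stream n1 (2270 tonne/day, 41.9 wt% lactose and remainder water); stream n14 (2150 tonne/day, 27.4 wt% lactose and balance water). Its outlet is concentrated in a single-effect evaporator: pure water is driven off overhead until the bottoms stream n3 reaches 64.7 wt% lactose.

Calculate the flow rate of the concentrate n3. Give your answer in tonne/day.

lactose entering = 304×0.509 + 2270×0.419 + 2150×0.274 = 1695 tonne/day.
All lactose reports to n3, so n3 = 1695/0.647 = 2619.7 tonne/day.

2620 tonne/day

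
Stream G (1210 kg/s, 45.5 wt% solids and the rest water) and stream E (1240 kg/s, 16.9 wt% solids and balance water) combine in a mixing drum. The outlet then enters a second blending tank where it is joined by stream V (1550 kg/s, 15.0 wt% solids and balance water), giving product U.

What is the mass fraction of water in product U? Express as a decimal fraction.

Overall, product flow = 4000 kg/s.
water in = 1210×0.545 + 1240×0.831 + 1550×0.850 = 3007.4 kg/s.
water fraction in U = 0.752.

0.752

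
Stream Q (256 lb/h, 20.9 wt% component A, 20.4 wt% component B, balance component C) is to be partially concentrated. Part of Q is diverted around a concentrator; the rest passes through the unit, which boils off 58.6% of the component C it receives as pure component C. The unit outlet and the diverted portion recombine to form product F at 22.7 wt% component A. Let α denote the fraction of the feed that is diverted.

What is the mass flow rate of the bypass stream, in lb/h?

197 lb/h

All 256×0.209 = 53.504 lb/h of component A reaches F, so F = 53.504/0.227 = 235.7 lb/h and vapour = 20.3 lb/h.
The evaporator receives (1−α)·256 of feed at 0.587 component C and removes 0.586 of that component C:
0.586×0.587×(1−α)×256 = 20.3
(1−α) = 20.3/88.059 = 0.2305;  α = 0.7695.
Bypass flow = 0.7695×256 = 196.99 lb/h.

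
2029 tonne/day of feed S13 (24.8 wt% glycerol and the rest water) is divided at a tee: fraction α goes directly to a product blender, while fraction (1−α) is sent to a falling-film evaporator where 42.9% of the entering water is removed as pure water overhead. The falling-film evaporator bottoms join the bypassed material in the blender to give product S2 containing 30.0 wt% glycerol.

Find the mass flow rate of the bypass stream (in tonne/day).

938.8 tonne/day

All 2029×0.248 = 503.19 tonne/day of glycerol reaches S2, so S2 = 503.19/0.300 = 1677.3 tonne/day and vapour = 351.69 tonne/day.
The evaporator receives (1−α)·2029 of feed at 0.752 water and removes 0.429 of that water:
0.429×0.752×(1−α)×2029 = 351.69
(1−α) = 351.69/654.57 = 0.5373;  α = 0.4627.
Bypass flow = 0.4627×2029 = 938.84 tonne/day.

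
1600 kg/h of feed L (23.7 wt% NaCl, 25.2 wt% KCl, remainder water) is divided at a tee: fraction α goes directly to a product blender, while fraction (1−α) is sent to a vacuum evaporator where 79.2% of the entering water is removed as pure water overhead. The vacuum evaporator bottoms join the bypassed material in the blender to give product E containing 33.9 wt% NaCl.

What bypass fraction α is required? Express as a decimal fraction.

0.257

All 1600×0.237 = 379.2 kg/h of NaCl reaches E, so E = 379.2/0.339 = 1118.6 kg/h and vapour = 481.42 kg/h.
The evaporator receives (1−α)·1600 of feed at 0.511 water and removes 0.792 of that water:
0.792×0.511×(1−α)×1600 = 481.42
(1−α) = 481.42/647.54 = 0.7435;  α = 0.2565.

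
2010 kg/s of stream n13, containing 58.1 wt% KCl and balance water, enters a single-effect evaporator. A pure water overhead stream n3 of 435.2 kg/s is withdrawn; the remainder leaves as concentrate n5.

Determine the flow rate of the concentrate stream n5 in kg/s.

Concentrate = 2010 − 435.2 = 1574.8 kg/s.

1575 kg/s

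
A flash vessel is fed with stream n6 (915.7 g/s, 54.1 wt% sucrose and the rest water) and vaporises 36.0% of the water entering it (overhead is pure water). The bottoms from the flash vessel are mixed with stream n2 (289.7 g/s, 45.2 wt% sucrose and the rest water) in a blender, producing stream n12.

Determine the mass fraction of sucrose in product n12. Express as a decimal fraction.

0.594

Vapour removed = 0.360×0.459×915.7 = 151.31 g/s; concentrate = 764.39 g/s.
sucrose reaching the mixer = 495.39 (from concentrate) + 289.7×0.452 = 626.34 g/s.
Product flow = 764.39 + 289.7 = 1054.1 g/s; sucrose fraction = 0.594.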